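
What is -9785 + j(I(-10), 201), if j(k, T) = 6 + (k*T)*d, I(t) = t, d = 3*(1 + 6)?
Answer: -51989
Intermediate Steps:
d = 21 (d = 3*7 = 21)
j(k, T) = 6 + 21*T*k (j(k, T) = 6 + (k*T)*21 = 6 + (T*k)*21 = 6 + 21*T*k)
-9785 + j(I(-10), 201) = -9785 + (6 + 21*201*(-10)) = -9785 + (6 - 42210) = -9785 - 42204 = -51989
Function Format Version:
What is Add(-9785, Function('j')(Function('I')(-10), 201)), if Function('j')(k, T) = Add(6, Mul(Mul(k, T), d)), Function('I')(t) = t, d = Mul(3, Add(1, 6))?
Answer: -51989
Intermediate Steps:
d = 21 (d = Mul(3, 7) = 21)
Function('j')(k, T) = Add(6, Mul(21, T, k)) (Function('j')(k, T) = Add(6, Mul(Mul(k, T), 21)) = Add(6, Mul(Mul(T, k), 21)) = Add(6, Mul(21, T, k)))
Add(-9785, Function('j')(Function('I')(-10), 201)) = Add(-9785, Add(6, Mul(21, 201, -10))) = Add(-9785, Add(6, -42210)) = Add(-9785, -42204) = -51989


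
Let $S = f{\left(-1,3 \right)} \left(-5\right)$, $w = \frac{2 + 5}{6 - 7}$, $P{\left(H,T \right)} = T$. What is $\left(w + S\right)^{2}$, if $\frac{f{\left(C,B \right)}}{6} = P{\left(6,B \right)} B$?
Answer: $76729$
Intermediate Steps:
$w = -7$ ($w = \frac{7}{-1} = 7 \left(-1\right) = -7$)
$f{\left(C,B \right)} = 6 B^{2}$ ($f{\left(C,B \right)} = 6 B B = 6 B^{2}$)
$S = -270$ ($S = 6 \cdot 3^{2} \left(-5\right) = 6 \cdot 9 \left(-5\right) = 54 \left(-5\right) = -270$)
$\left(w + S\right)^{2} = \left(-7 - 270\right)^{2} = \left(-277\right)^{2} = 76729$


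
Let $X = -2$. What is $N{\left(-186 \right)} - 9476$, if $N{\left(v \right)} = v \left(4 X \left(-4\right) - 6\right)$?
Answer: $-14312$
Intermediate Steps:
$N{\left(v \right)} = 26 v$ ($N{\left(v \right)} = v \left(4 \left(-2\right) \left(-4\right) - 6\right) = v \left(\left(-8\right) \left(-4\right) - 6\right) = v \left(32 - 6\right) = v 26 = 26 v$)
$N{\left(-186 \right)} - 9476 = 26 \left(-186\right) - 9476 = -4836 - 9476 = -14312$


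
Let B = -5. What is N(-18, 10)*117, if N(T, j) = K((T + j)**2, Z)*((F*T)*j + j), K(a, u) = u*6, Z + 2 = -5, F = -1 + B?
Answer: -5356260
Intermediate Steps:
F = -6 (F = -1 - 5 = -6)
Z = -7 (Z = -2 - 5 = -7)
K(a, u) = 6*u
N(T, j) = -42*j + 252*T*j (N(T, j) = (6*(-7))*((-6*T)*j + j) = -42*(-6*T*j + j) = -42*(j - 6*T*j) = -42*j + 252*T*j)
N(-18, 10)*117 = (42*10*(-1 + 6*(-18)))*117 = (42*10*(-1 - 108))*117 = (42*10*(-109))*117 = -45780*117 = -5356260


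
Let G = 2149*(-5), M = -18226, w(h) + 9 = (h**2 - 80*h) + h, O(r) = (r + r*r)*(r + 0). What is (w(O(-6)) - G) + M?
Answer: 39130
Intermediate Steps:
O(r) = r*(r + r**2) (O(r) = (r + r**2)*r = r*(r + r**2))
w(h) = -9 + h**2 - 79*h (w(h) = -9 + ((h**2 - 80*h) + h) = -9 + (h**2 - 79*h) = -9 + h**2 - 79*h)
G = -10745
(w(O(-6)) - G) + M = ((-9 + ((-6)**2*(1 - 6))**2 - 79*(-6)**2*(1 - 6)) - 1*(-10745)) - 18226 = ((-9 + (36*(-5))**2 - 2844*(-5)) + 10745) - 18226 = ((-9 + (-180)**2 - 79*(-180)) + 10745) - 18226 = ((-9 + 32400 + 14220) + 10745) - 18226 = (46611 + 10745) - 18226 = 57356 - 18226 = 39130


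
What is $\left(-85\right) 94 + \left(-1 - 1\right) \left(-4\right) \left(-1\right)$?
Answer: $-7998$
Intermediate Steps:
$\left(-85\right) 94 + \left(-1 - 1\right) \left(-4\right) \left(-1\right) = -7990 + \left(-1 - 1\right) \left(-4\right) \left(-1\right) = -7990 + \left(-2\right) \left(-4\right) \left(-1\right) = -7990 + 8 \left(-1\right) = -7990 - 8 = -7998$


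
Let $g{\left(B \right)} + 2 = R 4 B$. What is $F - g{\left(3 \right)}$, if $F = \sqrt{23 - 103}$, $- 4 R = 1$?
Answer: $5 + 4 i \sqrt{5} \approx 5.0 + 8.9443 i$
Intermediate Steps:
$R = - \frac{1}{4}$ ($R = \left(- \frac{1}{4}\right) 1 = - \frac{1}{4} \approx -0.25$)
$g{\left(B \right)} = -2 - B$ ($g{\left(B \right)} = -2 + \left(- \frac{1}{4}\right) 4 B = -2 - B$)
$F = 4 i \sqrt{5}$ ($F = \sqrt{-80} = 4 i \sqrt{5} \approx 8.9443 i$)
$F - g{\left(3 \right)} = 4 i \sqrt{5} - \left(-2 - 3\right) = 4 i \sqrt{5} - -5 = 4 i \sqrt{5} + 5 = 5 + 4 i \sqrt{5}$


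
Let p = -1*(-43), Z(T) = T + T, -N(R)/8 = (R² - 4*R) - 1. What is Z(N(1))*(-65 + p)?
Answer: -1408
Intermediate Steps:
N(R) = 8 - 8*R² + 32*R (N(R) = -8*((R² - 4*R) - 1) = -8*(-1 + R² - 4*R) = 8 - 8*R² + 32*R)
Z(T) = 2*T
p = 43
Z(N(1))*(-65 + p) = (2*(8 - 8*1² + 32*1))*(-65 + 43) = (2*(8 - 8*1 + 32))*(-22) = (2*(8 - 8 + 32))*(-22) = (2*32)*(-22) = 64*(-22) = -1408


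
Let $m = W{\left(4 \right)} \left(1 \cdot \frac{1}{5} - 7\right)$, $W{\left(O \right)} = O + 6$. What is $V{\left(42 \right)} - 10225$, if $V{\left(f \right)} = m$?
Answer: $-10293$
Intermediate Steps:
$W{\left(O \right)} = 6 + O$
$m = -68$ ($m = \left(6 + 4\right) \left(1 \cdot \frac{1}{5} - 7\right) = 10 \left(1 \cdot \frac{1}{5} - 7\right) = 10 \left(\frac{1}{5} - 7\right) = 10 \left(- \frac{34}{5}\right) = -68$)
$V{\left(f \right)} = -68$
$V{\left(42 \right)} - 10225 = -68 - 10225 = -10293$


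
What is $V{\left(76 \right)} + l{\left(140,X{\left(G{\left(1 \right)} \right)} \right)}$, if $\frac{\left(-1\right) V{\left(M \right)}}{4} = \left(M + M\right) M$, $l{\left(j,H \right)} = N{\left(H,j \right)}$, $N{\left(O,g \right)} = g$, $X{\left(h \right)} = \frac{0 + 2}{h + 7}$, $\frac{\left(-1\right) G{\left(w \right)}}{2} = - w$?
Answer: $-46068$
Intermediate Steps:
$G{\left(w \right)} = 2 w$ ($G{\left(w \right)} = - 2 \left(- w\right) = 2 w$)
$X{\left(h \right)} = \frac{2}{7 + h}$
$l{\left(j,H \right)} = j$
$V{\left(M \right)} = - 8 M^{2}$ ($V{\left(M \right)} = - 4 \left(M + M\right) M = - 4 \cdot 2 M M = - 4 \cdot 2 M^{2} = - 8 M^{2}$)
$V{\left(76 \right)} + l{\left(140,X{\left(G{\left(1 \right)} \right)} \right)} = - 8 \cdot 76^{2} + 140 = \left(-8\right) 5776 + 140 = -46208 + 140 = -46068$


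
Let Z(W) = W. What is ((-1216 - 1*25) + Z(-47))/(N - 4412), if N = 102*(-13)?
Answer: 644/2869 ≈ 0.22447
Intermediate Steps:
N = -1326
((-1216 - 1*25) + Z(-47))/(N - 4412) = ((-1216 - 1*25) - 47)/(-1326 - 4412) = ((-1216 - 25) - 47)/(-5738) = (-1241 - 47)*(-1/5738) = -1288*(-1/5738) = 644/2869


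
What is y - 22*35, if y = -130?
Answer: -900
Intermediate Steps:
y - 22*35 = -130 - 22*35 = -130 - 770 = -900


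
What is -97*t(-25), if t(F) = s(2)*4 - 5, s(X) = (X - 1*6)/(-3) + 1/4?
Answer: -388/3 ≈ -129.33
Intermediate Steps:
s(X) = 9/4 - X/3 (s(X) = (X - 6)*(-⅓) + 1*(¼) = (-6 + X)*(-⅓) + ¼ = (2 - X/3) + ¼ = 9/4 - X/3)
t(F) = 4/3 (t(F) = (9/4 - ⅓*2)*4 - 5 = (9/4 - ⅔)*4 - 5 = (19/12)*4 - 5 = 19/3 - 5 = 4/3)
-97*t(-25) = -97*4/3 = -388/3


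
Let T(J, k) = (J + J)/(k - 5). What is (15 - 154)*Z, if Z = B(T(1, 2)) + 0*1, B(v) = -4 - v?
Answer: 1390/3 ≈ 463.33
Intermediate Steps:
T(J, k) = 2*J/(-5 + k) (T(J, k) = (2*J)/(-5 + k) = 2*J/(-5 + k))
Z = -10/3 (Z = (-4 - 2/(-5 + 2)) + 0*1 = (-4 - 2/(-3)) + 0 = (-4 - 2*(-1)/3) + 0 = (-4 - 1*(-⅔)) + 0 = (-4 + ⅔) + 0 = -10/3 + 0 = -10/3 ≈ -3.3333)
(15 - 154)*Z = (15 - 154)*(-10/3) = -139*(-10/3) = 1390/3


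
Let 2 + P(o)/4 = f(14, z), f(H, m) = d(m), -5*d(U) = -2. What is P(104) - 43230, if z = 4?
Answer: -216182/5 ≈ -43236.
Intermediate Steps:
d(U) = ⅖ (d(U) = -⅕*(-2) = ⅖)
f(H, m) = ⅖
P(o) = -32/5 (P(o) = -8 + 4*(⅖) = -8 + 8/5 = -32/5)
P(104) - 43230 = -32/5 - 43230 = -216182/5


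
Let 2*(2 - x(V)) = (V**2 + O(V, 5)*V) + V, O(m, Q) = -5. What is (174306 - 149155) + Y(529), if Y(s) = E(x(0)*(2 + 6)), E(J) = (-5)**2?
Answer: 25176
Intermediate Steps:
x(V) = 2 + 2*V - V**2/2 (x(V) = 2 - ((V**2 - 5*V) + V)/2 = 2 - (V**2 - 4*V)/2 = 2 + (2*V - V**2/2) = 2 + 2*V - V**2/2)
E(J) = 25
Y(s) = 25
(174306 - 149155) + Y(529) = (174306 - 149155) + 25 = 25151 + 25 = 25176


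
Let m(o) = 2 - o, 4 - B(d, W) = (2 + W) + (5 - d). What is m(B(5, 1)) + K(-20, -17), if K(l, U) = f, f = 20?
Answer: 21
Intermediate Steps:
B(d, W) = -3 + d - W (B(d, W) = 4 - ((2 + W) + (5 - d)) = 4 - (7 + W - d) = 4 + (-7 + d - W) = -3 + d - W)
K(l, U) = 20
m(B(5, 1)) + K(-20, -17) = (2 - (-3 + 5 - 1*1)) + 20 = (2 - (-3 + 5 - 1)) + 20 = (2 - 1*1) + 20 = (2 - 1) + 20 = 1 + 20 = 21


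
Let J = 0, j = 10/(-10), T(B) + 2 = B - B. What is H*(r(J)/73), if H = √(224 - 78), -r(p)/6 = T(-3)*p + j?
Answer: 6*√146/73 ≈ 0.99313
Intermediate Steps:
T(B) = -2 (T(B) = -2 + (B - B) = -2 + 0 = -2)
j = -1 (j = 10*(-⅒) = -1)
r(p) = 6 + 12*p (r(p) = -6*(-2*p - 1) = -6*(-1 - 2*p) = 6 + 12*p)
H = √146 ≈ 12.083
H*(r(J)/73) = √146*((6 + 12*0)/73) = √146*((6 + 0)*(1/73)) = √146*(6*(1/73)) = √146*(6/73) = 6*√146/73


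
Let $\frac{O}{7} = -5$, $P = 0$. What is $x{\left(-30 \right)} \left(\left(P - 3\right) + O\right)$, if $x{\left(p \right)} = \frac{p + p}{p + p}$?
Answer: $-38$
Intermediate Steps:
$x{\left(p \right)} = 1$ ($x{\left(p \right)} = \frac{2 p}{2 p} = 2 p \frac{1}{2 p} = 1$)
$O = -35$ ($O = 7 \left(-5\right) = -35$)
$x{\left(-30 \right)} \left(\left(P - 3\right) + O\right) = 1 \left(\left(0 - 3\right) - 35\right) = 1 \left(-3 - 35\right) = 1 \left(-38\right) = -38$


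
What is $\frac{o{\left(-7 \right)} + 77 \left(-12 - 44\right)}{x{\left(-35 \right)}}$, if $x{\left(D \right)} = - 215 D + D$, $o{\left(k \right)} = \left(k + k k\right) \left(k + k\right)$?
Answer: $- \frac{70}{107} \approx -0.65421$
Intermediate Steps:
$o{\left(k \right)} = 2 k \left(k + k^{2}\right)$ ($o{\left(k \right)} = \left(k + k^{2}\right) 2 k = 2 k \left(k + k^{2}\right)$)
$x{\left(D \right)} = - 214 D$
$\frac{o{\left(-7 \right)} + 77 \left(-12 - 44\right)}{x{\left(-35 \right)}} = \frac{2 \left(-7\right)^{2} \left(1 - 7\right) + 77 \left(-12 - 44\right)}{\left(-214\right) \left(-35\right)} = \frac{2 \cdot 49 \left(-6\right) + 77 \left(-12 - 44\right)}{7490} = \left(-588 + 77 \left(-56\right)\right) \frac{1}{7490} = \left(-588 - 4312\right) \frac{1}{7490} = \left(-4900\right) \frac{1}{7490} = - \frac{70}{107}$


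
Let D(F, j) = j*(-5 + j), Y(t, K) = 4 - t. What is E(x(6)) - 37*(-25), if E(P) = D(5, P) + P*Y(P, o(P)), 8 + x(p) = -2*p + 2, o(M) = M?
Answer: 943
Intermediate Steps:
x(p) = -6 - 2*p (x(p) = -8 + (-2*p + 2) = -8 + (2 - 2*p) = -6 - 2*p)
E(P) = P*(-5 + P) + P*(4 - P)
E(x(6)) - 37*(-25) = -(-6 - 2*6) - 37*(-25) = -(-6 - 12) + 925 = -1*(-18) + 925 = 18 + 925 = 943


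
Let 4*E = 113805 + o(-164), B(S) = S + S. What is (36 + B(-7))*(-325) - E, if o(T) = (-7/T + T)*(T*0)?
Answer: -142405/4 ≈ -35601.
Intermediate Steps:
B(S) = 2*S
o(T) = 0 (o(T) = (T - 7/T)*0 = 0)
E = 113805/4 (E = (113805 + 0)/4 = (¼)*113805 = 113805/4 ≈ 28451.)
(36 + B(-7))*(-325) - E = (36 + 2*(-7))*(-325) - 1*113805/4 = (36 - 14)*(-325) - 113805/4 = 22*(-325) - 113805/4 = -7150 - 113805/4 = -142405/4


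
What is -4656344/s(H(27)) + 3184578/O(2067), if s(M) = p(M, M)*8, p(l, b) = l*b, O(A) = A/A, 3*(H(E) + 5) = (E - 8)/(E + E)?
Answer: 282464973018/89383 ≈ 3.1602e+6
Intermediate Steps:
H(E) = -5 + (-8 + E)/(6*E) (H(E) = -5 + ((E - 8)/(E + E))/3 = -5 + ((-8 + E)/((2*E)))/3 = -5 + ((-8 + E)*(1/(2*E)))/3 = -5 + ((-8 + E)/(2*E))/3 = -5 + (-8 + E)/(6*E))
O(A) = 1
p(l, b) = b*l
s(M) = 8*M² (s(M) = (M*M)*8 = M²*8 = 8*M²)
-4656344/s(H(27)) + 3184578/O(2067) = -4656344*6561/(2*(-8 - 29*27)²) + 3184578/1 = -4656344*6561/(2*(-8 - 783)²) + 3184578*1 = -4656344/(8*((⅙)*(1/27)*(-791))²) + 3184578 = -4656344/(8*(-791/162)²) + 3184578 = -4656344/(8*(625681/26244)) + 3184578 = -4656344/1251362/6561 + 3184578 = -4656344*6561/1251362 + 3184578 = -2182162356/89383 + 3184578 = 282464973018/89383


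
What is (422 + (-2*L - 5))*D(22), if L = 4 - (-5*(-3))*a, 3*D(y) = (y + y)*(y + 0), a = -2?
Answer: 337832/3 ≈ 1.1261e+5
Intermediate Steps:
D(y) = 2*y²/3 (D(y) = ((y + y)*(y + 0))/3 = ((2*y)*y)/3 = (2*y²)/3 = 2*y²/3)
L = 34 (L = 4 - (-5*(-3))*(-2) = 4 - 15*(-2) = 4 - 1*(-30) = 4 + 30 = 34)
(422 + (-2*L - 5))*D(22) = (422 + (-2*34 - 5))*((⅔)*22²) = (422 + (-68 - 5))*((⅔)*484) = (422 - 73)*(968/3) = 349*(968/3) = 337832/3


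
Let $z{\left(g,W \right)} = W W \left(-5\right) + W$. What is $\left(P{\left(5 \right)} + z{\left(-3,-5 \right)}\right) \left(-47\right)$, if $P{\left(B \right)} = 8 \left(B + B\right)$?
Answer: $2350$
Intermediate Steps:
$z{\left(g,W \right)} = W - 5 W^{2}$ ($z{\left(g,W \right)} = W \left(- 5 W\right) + W = - 5 W^{2} + W = W - 5 W^{2}$)
$P{\left(B \right)} = 16 B$ ($P{\left(B \right)} = 8 \cdot 2 B = 16 B$)
$\left(P{\left(5 \right)} + z{\left(-3,-5 \right)}\right) \left(-47\right) = \left(16 \cdot 5 - 5 \left(1 - -25\right)\right) \left(-47\right) = \left(80 - 5 \left(1 + 25\right)\right) \left(-47\right) = \left(80 - 130\right) \left(-47\right) = \left(-50\right) \left(-47\right) = 2350$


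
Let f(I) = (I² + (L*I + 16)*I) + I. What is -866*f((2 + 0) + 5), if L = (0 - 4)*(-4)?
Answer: -824432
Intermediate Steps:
L = 16 (L = -4*(-4) = 16)
f(I) = I + I² + I*(16 + 16*I) (f(I) = (I² + (16*I + 16)*I) + I = (I² + (16 + 16*I)*I) + I = (I² + I*(16 + 16*I)) + I = I + I² + I*(16 + 16*I))
-866*f((2 + 0) + 5) = -14722*((2 + 0) + 5)*(1 + ((2 + 0) + 5)) = -14722*(2 + 5)*(1 + (2 + 5)) = -14722*7*(1 + 7) = -14722*7*8 = -866*952 = -824432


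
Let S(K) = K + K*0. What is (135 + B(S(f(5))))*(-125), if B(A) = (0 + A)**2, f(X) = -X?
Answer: -20000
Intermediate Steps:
S(K) = K (S(K) = K + 0 = K)
B(A) = A**2
(135 + B(S(f(5))))*(-125) = (135 + (-1*5)**2)*(-125) = (135 + (-5)**2)*(-125) = (135 + 25)*(-125) = 160*(-125) = -20000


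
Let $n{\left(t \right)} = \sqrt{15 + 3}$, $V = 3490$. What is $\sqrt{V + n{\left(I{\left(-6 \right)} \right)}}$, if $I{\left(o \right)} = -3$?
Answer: $\sqrt{3490 + 3 \sqrt{2}} \approx 59.112$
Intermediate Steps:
$n{\left(t \right)} = 3 \sqrt{2}$ ($n{\left(t \right)} = \sqrt{18} = 3 \sqrt{2}$)
$\sqrt{V + n{\left(I{\left(-6 \right)} \right)}} = \sqrt{3490 + 3 \sqrt{2}}$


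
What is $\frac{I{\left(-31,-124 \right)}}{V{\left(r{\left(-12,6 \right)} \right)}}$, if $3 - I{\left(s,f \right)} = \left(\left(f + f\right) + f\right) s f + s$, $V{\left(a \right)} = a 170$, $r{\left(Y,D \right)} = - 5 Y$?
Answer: $\frac{715001}{5100} \approx 140.2$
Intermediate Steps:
$V{\left(a \right)} = 170 a$
$I{\left(s,f \right)} = 3 - s - 3 s f^{2}$ ($I{\left(s,f \right)} = 3 - \left(\left(\left(f + f\right) + f\right) s f + s\right) = 3 - \left(\left(2 f + f\right) s f + s\right) = 3 - \left(3 f s f + s\right) = 3 - \left(3 s f^{2} + s\right) = 3 - \left(s + 3 s f^{2}\right) = 3 - s - 3 s f^{2}$)
$\frac{I{\left(-31,-124 \right)}}{V{\left(r{\left(-12,6 \right)} \right)}} = \frac{3 - -31 - - 93 \left(-124\right)^{2}}{170 \left(\left(-5\right) \left(-12\right)\right)} = \frac{3 + 31 - \left(-93\right) 15376}{170 \cdot 60} = \frac{3 + 31 + 1429968}{10200} = 1430002 \cdot \frac{1}{10200} = \frac{715001}{5100}$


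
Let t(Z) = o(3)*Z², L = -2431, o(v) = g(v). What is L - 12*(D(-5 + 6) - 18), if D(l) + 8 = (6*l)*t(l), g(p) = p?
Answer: -2335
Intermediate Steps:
o(v) = v
t(Z) = 3*Z²
D(l) = -8 + 18*l³ (D(l) = -8 + (6*l)*(3*l²) = -8 + 18*l³)
L - 12*(D(-5 + 6) - 18) = -2431 - 12*((-8 + 18*(-5 + 6)³) - 18) = -2431 - 12*((-8 + 18*1³) - 18) = -2431 - 12*((-8 + 18*1) - 18) = -2431 - 12*((-8 + 18) - 18) = -2431 - 12*(10 - 18) = -2431 - 12*(-8) = -2431 - 1*(-96) = -2431 + 96 = -2335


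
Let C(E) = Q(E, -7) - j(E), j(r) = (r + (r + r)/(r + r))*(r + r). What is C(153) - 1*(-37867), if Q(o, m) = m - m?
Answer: -9257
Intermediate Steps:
Q(o, m) = 0
j(r) = 2*r*(1 + r) (j(r) = (r + (2*r)/((2*r)))*(2*r) = (r + (2*r)*(1/(2*r)))*(2*r) = (r + 1)*(2*r) = (1 + r)*(2*r) = 2*r*(1 + r))
C(E) = -2*E*(1 + E) (C(E) = 0 - 2*E*(1 + E) = -2*E*(1 + E))
C(153) - 1*(-37867) = -2*153*(1 + 153) - 1*(-37867) = -2*153*154 + 37867 = -47124 + 37867 = -9257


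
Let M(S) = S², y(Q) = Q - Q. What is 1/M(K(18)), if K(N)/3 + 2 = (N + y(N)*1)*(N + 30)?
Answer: 1/6687396 ≈ 1.4954e-7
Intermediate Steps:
y(Q) = 0
K(N) = -6 + 3*N*(30 + N) (K(N) = -6 + 3*((N + 0*1)*(N + 30)) = -6 + 3*((N + 0)*(30 + N)) = -6 + 3*(N*(30 + N)) = -6 + 3*N*(30 + N))
1/M(K(18)) = 1/((-6 + 3*18² + 90*18)²) = 1/((-6 + 3*324 + 1620)²) = 1/((-6 + 972 + 1620)²) = 1/(2586²) = 1/6687396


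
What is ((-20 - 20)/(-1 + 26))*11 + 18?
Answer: ⅖ ≈ 0.40000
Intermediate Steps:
((-20 - 20)/(-1 + 26))*11 + 18 = -40/25*11 + 18 = -40*1/25*11 + 18 = -8/5*11 + 18 = -88/5 + 18 = ⅖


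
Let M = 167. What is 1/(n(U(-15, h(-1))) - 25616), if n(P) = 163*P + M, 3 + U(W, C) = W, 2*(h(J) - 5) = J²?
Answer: -1/28383 ≈ -3.5232e-5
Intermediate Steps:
h(J) = 5 + J²/2
U(W, C) = -3 + W
n(P) = 167 + 163*P (n(P) = 163*P + 167 = 167 + 163*P)
1/(n(U(-15, h(-1))) - 25616) = 1/((167 + 163*(-3 - 15)) - 25616) = 1/((167 + 163*(-18)) - 25616) = 1/((167 - 2934) - 25616) = 1/(-2767 - 25616) = 1/(-28383) = -1/28383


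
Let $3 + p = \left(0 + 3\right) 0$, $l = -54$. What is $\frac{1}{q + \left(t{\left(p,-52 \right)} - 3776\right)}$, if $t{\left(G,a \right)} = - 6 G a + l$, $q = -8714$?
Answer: $- \frac{1}{13480} \approx -7.4184 \cdot 10^{-5}$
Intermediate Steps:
$p = -3$ ($p = -3 + \left(0 + 3\right) 0 = -3 + 3 \cdot 0 = -3 + 0 = -3$)
$t{\left(G,a \right)} = -54 - 6 G a$ ($t{\left(G,a \right)} = - 6 G a - 54 = -54 - 6 G a$)
$\frac{1}{q + \left(t{\left(p,-52 \right)} - 3776\right)} = \frac{1}{-8714 - \left(3830 + 936\right)} = \frac{1}{-8714 - 4766} = \frac{1}{-13480} = - \frac{1}{13480}$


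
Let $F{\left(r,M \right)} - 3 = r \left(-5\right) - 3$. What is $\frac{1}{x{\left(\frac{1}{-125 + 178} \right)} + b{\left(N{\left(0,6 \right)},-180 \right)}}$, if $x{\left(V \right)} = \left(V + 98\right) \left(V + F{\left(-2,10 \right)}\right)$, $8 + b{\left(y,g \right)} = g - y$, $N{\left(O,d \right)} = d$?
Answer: $\frac{2809}{2213599} \approx 0.001269$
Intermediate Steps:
$F{\left(r,M \right)} = - 5 r$ ($F{\left(r,M \right)} = 3 + \left(r \left(-5\right) - 3\right) = 3 - \left(3 + 5 r\right) = - 5 r$)
$b{\left(y,g \right)} = -8 + g - y$ ($b{\left(y,g \right)} = -8 + \left(g - y\right) = -8 + g - y$)
$x{\left(V \right)} = \left(10 + V\right) \left(98 + V\right)$ ($x{\left(V \right)} = \left(V + 98\right) \left(V - -10\right) = \left(98 + V\right) \left(V + 10\right) = \left(98 + V\right) \left(10 + V\right) = \left(10 + V\right) \left(98 + V\right)$)
$\frac{1}{x{\left(\frac{1}{-125 + 178} \right)} + b{\left(N{\left(0,6 \right)},-180 \right)}} = \frac{1}{\left(980 + \left(\frac{1}{-125 + 178}\right)^{2} + \frac{108}{-125 + 178}\right) - 194} = \frac{1}{\left(980 + \left(\frac{1}{53}\right)^{2} + \frac{108}{53}\right) - 194} = \frac{1}{\left(980 + \left(\frac{1}{53}\right)^{2} + 108 \cdot \frac{1}{53}\right) - 194} = \frac{1}{\left(980 + \frac{1}{2809} + \frac{108}{53}\right) - 194} = \frac{1}{\frac{2758545}{2809} - 194} = \frac{1}{\frac{2213599}{2809}} = \frac{2809}{2213599}$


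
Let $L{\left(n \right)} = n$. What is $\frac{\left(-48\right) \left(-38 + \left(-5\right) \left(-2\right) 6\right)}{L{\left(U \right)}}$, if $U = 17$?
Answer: $- \frac{1056}{17} \approx -62.118$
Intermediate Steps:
$\frac{\left(-48\right) \left(-38 + \left(-5\right) \left(-2\right) 6\right)}{L{\left(U \right)}} = \frac{\left(-48\right) \left(-38 + \left(-5\right) \left(-2\right) 6\right)}{17} = - 48 \left(-38 + 10 \cdot 6\right) \frac{1}{17} = - 48 \left(-38 + 60\right) \frac{1}{17} = \left(-48\right) 22 \cdot \frac{1}{17} = \left(-1056\right) \frac{1}{17} = - \frac{1056}{17}$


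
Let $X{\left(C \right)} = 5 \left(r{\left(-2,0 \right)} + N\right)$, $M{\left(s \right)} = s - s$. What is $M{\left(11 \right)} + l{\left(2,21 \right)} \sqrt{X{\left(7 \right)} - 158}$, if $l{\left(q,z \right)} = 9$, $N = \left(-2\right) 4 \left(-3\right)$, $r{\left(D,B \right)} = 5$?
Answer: $9 i \sqrt{13} \approx 32.45 i$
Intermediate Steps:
$M{\left(s \right)} = 0$
$N = 24$ ($N = \left(-8\right) \left(-3\right) = 24$)
$X{\left(C \right)} = 145$ ($X{\left(C \right)} = 5 \left(5 + 24\right) = 5 \cdot 29 = 145$)
$M{\left(11 \right)} + l{\left(2,21 \right)} \sqrt{X{\left(7 \right)} - 158} = 0 + 9 \sqrt{145 - 158} = 0 + 9 \sqrt{-13} = 0 + 9 i \sqrt{13} = 9 i \sqrt{13}$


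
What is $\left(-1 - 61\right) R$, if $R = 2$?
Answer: $-124$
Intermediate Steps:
$\left(-1 - 61\right) R = \left(-1 - 61\right) 2 = \left(-62\right) 2 = -124$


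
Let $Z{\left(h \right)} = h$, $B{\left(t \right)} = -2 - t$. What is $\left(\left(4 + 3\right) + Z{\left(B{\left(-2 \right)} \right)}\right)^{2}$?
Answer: $49$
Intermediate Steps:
$\left(\left(4 + 3\right) + Z{\left(B{\left(-2 \right)} \right)}\right)^{2} = \left(\left(4 + 3\right) - 0\right)^{2} = \left(7 + \left(-2 + 2\right)\right)^{2} = \left(7 + 0\right)^{2} = 7^{2} = 49$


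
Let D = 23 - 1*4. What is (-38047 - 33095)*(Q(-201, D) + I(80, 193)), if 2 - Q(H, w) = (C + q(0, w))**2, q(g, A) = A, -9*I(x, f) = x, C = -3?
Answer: 56107324/3 ≈ 1.8702e+7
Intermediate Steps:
I(x, f) = -x/9
D = 19 (D = 23 - 4 = 19)
Q(H, w) = 2 - (-3 + w)**2
(-38047 - 33095)*(Q(-201, D) + I(80, 193)) = (-38047 - 33095)*((2 - (-3 + 19)**2) - 1/9*80) = -71142*((2 - 1*16**2) - 80/9) = -71142*((2 - 1*256) - 80/9) = -71142*((2 - 256) - 80/9) = -71142*(-254 - 80/9) = -71142*(-2366/9) = 56107324/3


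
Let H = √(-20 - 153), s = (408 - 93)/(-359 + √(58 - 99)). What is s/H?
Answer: -105*√7093/7434502 + 37695*I*√173/7434502 ≈ -0.0011895 + 0.066689*I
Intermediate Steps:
s = 315/(-359 + I*√41) (s = 315/(-359 + √(-41)) = 315/(-359 + I*√41) ≈ -0.87716 - 0.015645*I)
H = I*√173 (H = √(-173) = I*√173 ≈ 13.153*I)
s/H = (-37695/42974 - 105*I*√41/42974)/((I*√173)) = (-37695/42974 - 105*I*√41/42974)*(-I*√173/173) = -I*√173*(-37695/42974 - 105*I*√41/42974)/173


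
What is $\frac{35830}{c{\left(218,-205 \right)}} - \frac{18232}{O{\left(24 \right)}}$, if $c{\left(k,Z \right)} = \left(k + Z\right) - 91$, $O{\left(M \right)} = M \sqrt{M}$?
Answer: $- \frac{17915}{39} - \frac{2279 \sqrt{6}}{36} \approx -614.43$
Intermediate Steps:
$O{\left(M \right)} = M^{\frac{3}{2}}$
$c{\left(k,Z \right)} = -91 + Z + k$ ($c{\left(k,Z \right)} = \left(Z + k\right) - 91 = -91 + Z + k$)
$\frac{35830}{c{\left(218,-205 \right)}} - \frac{18232}{O{\left(24 \right)}} = \frac{35830}{-91 - 205 + 218} - \frac{18232}{24^{\frac{3}{2}}} = \frac{35830}{-78} - \frac{18232}{48 \sqrt{6}} = 35830 \left(- \frac{1}{78}\right) - 18232 \frac{\sqrt{6}}{288} = - \frac{17915}{39} - \frac{2279 \sqrt{6}}{36}$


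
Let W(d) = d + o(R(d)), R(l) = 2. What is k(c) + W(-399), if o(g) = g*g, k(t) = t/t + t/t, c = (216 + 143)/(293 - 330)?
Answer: -393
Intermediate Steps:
c = -359/37 (c = 359/(-37) = 359*(-1/37) = -359/37 ≈ -9.7027)
k(t) = 2 (k(t) = 1 + 1 = 2)
o(g) = g**2
W(d) = 4 + d (W(d) = d + 2**2 = d + 4 = 4 + d)
k(c) + W(-399) = 2 + (4 - 399) = 2 - 395 = -393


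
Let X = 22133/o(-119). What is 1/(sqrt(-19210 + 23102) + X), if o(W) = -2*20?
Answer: -885320/483642489 - 3200*sqrt(973)/483642489 ≈ -0.0020369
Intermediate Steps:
o(W) = -40
X = -22133/40 (X = 22133/(-40) = 22133*(-1/40) = -22133/40 ≈ -553.33)
1/(sqrt(-19210 + 23102) + X) = 1/(sqrt(-19210 + 23102) - 22133/40) = 1/(sqrt(3892) - 22133/40) = 1/(2*sqrt(973) - 22133/40) = 1/(-22133/40 + 2*sqrt(973))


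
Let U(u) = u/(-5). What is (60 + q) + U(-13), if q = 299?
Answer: 1808/5 ≈ 361.60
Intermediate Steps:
U(u) = -u/5 (U(u) = u*(-⅕) = -u/5)
(60 + q) + U(-13) = (60 + 299) - ⅕*(-13) = 359 + 13/5 = 1808/5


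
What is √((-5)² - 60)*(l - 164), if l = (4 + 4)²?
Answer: -100*I*√35 ≈ -591.61*I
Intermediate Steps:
l = 64 (l = 8² = 64)
√((-5)² - 60)*(l - 164) = √((-5)² - 60)*(64 - 164) = √(25 - 60)*(-100) = √(-35)*(-100) = (I*√35)*(-100) = -100*I*√35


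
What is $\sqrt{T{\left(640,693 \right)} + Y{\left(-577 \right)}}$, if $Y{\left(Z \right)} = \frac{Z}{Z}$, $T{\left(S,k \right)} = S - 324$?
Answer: $\sqrt{317} \approx 17.805$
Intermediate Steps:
$T{\left(S,k \right)} = -324 + S$
$Y{\left(Z \right)} = 1$
$\sqrt{T{\left(640,693 \right)} + Y{\left(-577 \right)}} = \sqrt{\left(-324 + 640\right) + 1} = \sqrt{316 + 1} = \sqrt{317}$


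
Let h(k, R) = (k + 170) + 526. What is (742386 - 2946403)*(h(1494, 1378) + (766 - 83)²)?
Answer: -1032976483543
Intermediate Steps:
h(k, R) = 696 + k (h(k, R) = (170 + k) + 526 = 696 + k)
(742386 - 2946403)*(h(1494, 1378) + (766 - 83)²) = (742386 - 2946403)*((696 + 1494) + (766 - 83)²) = -2204017*(2190 + 683²) = -2204017*(2190 + 466489) = -2204017*468679 = -1032976483543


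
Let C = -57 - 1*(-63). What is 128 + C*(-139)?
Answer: -706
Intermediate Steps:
C = 6 (C = -57 + 63 = 6)
128 + C*(-139) = 128 + 6*(-139) = 128 - 834 = -706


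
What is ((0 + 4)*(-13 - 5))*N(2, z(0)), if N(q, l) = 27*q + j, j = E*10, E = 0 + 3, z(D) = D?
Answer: -6048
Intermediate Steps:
E = 3
j = 30 (j = 3*10 = 30)
N(q, l) = 30 + 27*q (N(q, l) = 27*q + 30 = 30 + 27*q)
((0 + 4)*(-13 - 5))*N(2, z(0)) = ((0 + 4)*(-13 - 5))*(30 + 27*2) = (4*(-18))*(30 + 54) = -72*84 = -6048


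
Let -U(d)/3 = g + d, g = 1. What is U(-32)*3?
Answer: 279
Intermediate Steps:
U(d) = -3 - 3*d (U(d) = -3*(1 + d) = -3 - 3*d)
U(-32)*3 = (-3 - 3*(-32))*3 = (-3 + 96)*3 = 93*3 = 279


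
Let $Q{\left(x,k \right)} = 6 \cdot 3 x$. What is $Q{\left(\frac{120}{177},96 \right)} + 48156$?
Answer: $\frac{2841924}{59} \approx 48168.0$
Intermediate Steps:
$Q{\left(x,k \right)} = 18 x$
$Q{\left(\frac{120}{177},96 \right)} + 48156 = 18 \cdot \frac{120}{177} + 48156 = 18 \cdot 120 \cdot \frac{1}{177} + 48156 = 18 \cdot \frac{40}{59} + 48156 = \frac{720}{59} + 48156 = \frac{2841924}{59}$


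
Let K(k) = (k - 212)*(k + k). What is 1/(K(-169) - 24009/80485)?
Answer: 80485/10364673321 ≈ 7.7653e-6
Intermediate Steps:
K(k) = 2*k*(-212 + k) (K(k) = (-212 + k)*(2*k) = 2*k*(-212 + k))
1/(K(-169) - 24009/80485) = 1/(2*(-169)*(-212 - 169) - 24009/80485) = 1/(2*(-169)*(-381) - 24009*1/80485) = 1/(128778 - 24009/80485) = 1/(10364673321/80485) = 80485/10364673321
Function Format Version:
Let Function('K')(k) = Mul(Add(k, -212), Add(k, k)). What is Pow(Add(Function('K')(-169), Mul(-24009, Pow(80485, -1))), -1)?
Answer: Rational(80485, 10364673321) ≈ 7.7653e-6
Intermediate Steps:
Function('K')(k) = Mul(2, k, Add(-212, k)) (Function('K')(k) = Mul(Add(-212, k), Mul(2, k)) = Mul(2, k, Add(-212, k)))
Pow(Add(Function('K')(-169), Mul(-24009, Pow(80485, -1))), -1) = Pow(Add(Mul(2, -169, Add(-212, -169)), Mul(-24009, Pow(80485, -1))), -1) = Pow(Add(Mul(2, -169, -381), Mul(-24009, Rational(1, 80485))), -1) = Pow(Add(128778, Rational(-24009, 80485)), -1) = Pow(Rational(10364673321, 80485), -1) = Rational(80485, 10364673321)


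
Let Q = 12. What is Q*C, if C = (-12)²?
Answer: 1728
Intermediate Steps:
C = 144
Q*C = 12*144 = 1728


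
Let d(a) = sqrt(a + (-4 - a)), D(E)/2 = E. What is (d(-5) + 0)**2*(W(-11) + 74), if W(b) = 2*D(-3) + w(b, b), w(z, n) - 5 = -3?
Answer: -256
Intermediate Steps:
w(z, n) = 2 (w(z, n) = 5 - 3 = 2)
D(E) = 2*E
d(a) = 2*I (d(a) = sqrt(-4) = 2*I)
W(b) = -10 (W(b) = 2*(2*(-3)) + 2 = 2*(-6) + 2 = -12 + 2 = -10)
(d(-5) + 0)**2*(W(-11) + 74) = (2*I + 0)**2*(-10 + 74) = (2*I)**2*64 = -4*64 = -256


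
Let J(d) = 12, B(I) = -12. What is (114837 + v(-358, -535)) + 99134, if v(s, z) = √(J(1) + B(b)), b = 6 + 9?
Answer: 213971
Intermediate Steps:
b = 15
v(s, z) = 0 (v(s, z) = √(12 - 12) = √0 = 0)
(114837 + v(-358, -535)) + 99134 = (114837 + 0) + 99134 = 114837 + 99134 = 213971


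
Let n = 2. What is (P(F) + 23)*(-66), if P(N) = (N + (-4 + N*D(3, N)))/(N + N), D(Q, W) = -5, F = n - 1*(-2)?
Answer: -1353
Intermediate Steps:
F = 4 (F = 2 - 1*(-2) = 2 + 2 = 4)
P(N) = (-4 - 4*N)/(2*N) (P(N) = (N + (-4 + N*(-5)))/(N + N) = (N + (-4 - 5*N))/((2*N)) = (-4 - 4*N)*(1/(2*N)) = (-4 - 4*N)/(2*N))
(P(F) + 23)*(-66) = ((-2 - 2/4) + 23)*(-66) = ((-2 - 2*¼) + 23)*(-66) = ((-2 - ½) + 23)*(-66) = (-5/2 + 23)*(-66) = (41/2)*(-66) = -1353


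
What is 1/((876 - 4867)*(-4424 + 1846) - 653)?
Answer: 1/10288145 ≈ 9.7199e-8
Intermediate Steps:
1/((876 - 4867)*(-4424 + 1846) - 653) = 1/(-3991*(-2578) - 653) = 1/(10288798 - 653) = 1/10288145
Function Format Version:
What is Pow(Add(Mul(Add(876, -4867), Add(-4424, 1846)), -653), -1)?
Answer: Rational(1, 10288145) ≈ 9.7199e-8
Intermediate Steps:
Pow(Add(Mul(Add(876, -4867), Add(-4424, 1846)), -653), -1) = Pow(Add(Mul(-3991, -2578), -653), -1) = Pow(Add(10288798, -653), -1) = Pow(10288145, -1) = Rational(1, 10288145)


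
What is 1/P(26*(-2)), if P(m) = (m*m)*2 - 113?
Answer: 1/5295 ≈ 0.00018886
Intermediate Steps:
P(m) = -113 + 2*m**2 (P(m) = m**2*2 - 113 = 2*m**2 - 113 = -113 + 2*m**2)
1/P(26*(-2)) = 1/(-113 + 2*(26*(-2))**2) = 1/(-113 + 2*(-52)**2) = 1/(-113 + 2*2704) = 1/(-113 + 5408) = 1/5295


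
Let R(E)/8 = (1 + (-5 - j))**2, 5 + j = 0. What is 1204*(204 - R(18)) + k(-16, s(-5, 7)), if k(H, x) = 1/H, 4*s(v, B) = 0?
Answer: 3775743/16 ≈ 2.3598e+5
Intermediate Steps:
j = -5 (j = -5 + 0 = -5)
s(v, B) = 0 (s(v, B) = (1/4)*0 = 0)
R(E) = 8 (R(E) = 8*(1 + (-5 - 1*(-5)))**2 = 8*(1 + (-5 + 5))**2 = 8*(1 + 0)**2 = 8*1**2 = 8*1 = 8)
1204*(204 - R(18)) + k(-16, s(-5, 7)) = 1204*(204 - 1*8) + 1/(-16) = 1204*(204 - 8) - 1/16 = 1204*196 - 1/16 = 235984 - 1/16 = 3775743/16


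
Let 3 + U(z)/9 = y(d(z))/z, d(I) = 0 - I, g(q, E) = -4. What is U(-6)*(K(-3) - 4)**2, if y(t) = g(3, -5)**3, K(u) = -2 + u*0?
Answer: 2484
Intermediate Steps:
d(I) = -I
K(u) = -2 (K(u) = -2 + 0 = -2)
y(t) = -64 (y(t) = (-4)**3 = -64)
U(z) = -27 - 576/z (U(z) = -27 + 9*(-64/z) = -27 - 576/z)
U(-6)*(K(-3) - 4)**2 = (-27 - 576/(-6))*(-2 - 4)**2 = (-27 - 576*(-1/6))*(-6)**2 = (-27 + 96)*36 = 69*36 = 2484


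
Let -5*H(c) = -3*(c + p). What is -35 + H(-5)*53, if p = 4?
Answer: -334/5 ≈ -66.800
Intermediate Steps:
H(c) = 12/5 + 3*c/5 (H(c) = -(-3)*(c + 4)/5 = -(-3)*(4 + c)/5 = -(-12 - 3*c)/5 = 12/5 + 3*c/5)
-35 + H(-5)*53 = -35 + (12/5 + (⅗)*(-5))*53 = -35 + (12/5 - 3)*53 = -35 - ⅗*53 = -35 - 159/5 = -334/5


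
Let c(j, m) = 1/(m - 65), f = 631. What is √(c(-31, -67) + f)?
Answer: √2748603/66 ≈ 25.120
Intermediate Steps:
c(j, m) = 1/(-65 + m)
√(c(-31, -67) + f) = √(1/(-65 - 67) + 631) = √(1/(-132) + 631) = √(-1/132 + 631) = √(83291/132) = √2748603/66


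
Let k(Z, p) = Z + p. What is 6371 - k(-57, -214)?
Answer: 6642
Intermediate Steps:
6371 - k(-57, -214) = 6371 - (-57 - 214) = 6371 - 1*(-271) = 6371 + 271 = 6642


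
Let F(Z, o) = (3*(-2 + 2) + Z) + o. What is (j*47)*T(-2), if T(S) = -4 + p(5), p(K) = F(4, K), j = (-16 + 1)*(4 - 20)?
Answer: 56400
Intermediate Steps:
F(Z, o) = Z + o (F(Z, o) = (3*0 + Z) + o = (0 + Z) + o = Z + o)
j = 240 (j = -15*(-16) = 240)
p(K) = 4 + K
T(S) = 5 (T(S) = -4 + (4 + 5) = -4 + 9 = 5)
(j*47)*T(-2) = (240*47)*5 = 11280*5 = 56400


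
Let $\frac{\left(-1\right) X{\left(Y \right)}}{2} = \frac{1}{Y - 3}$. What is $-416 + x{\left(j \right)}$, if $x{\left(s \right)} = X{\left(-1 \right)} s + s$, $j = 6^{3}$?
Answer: $-92$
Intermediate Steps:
$X{\left(Y \right)} = - \frac{2}{-3 + Y}$ ($X{\left(Y \right)} = - \frac{2}{Y - 3} = - \frac{2}{-3 + Y}$)
$j = 216$
$x{\left(s \right)} = \frac{3 s}{2}$ ($x{\left(s \right)} = - \frac{2}{-3 - 1} s + s = - \frac{2}{-4} s + s = \left(-2\right) \left(- \frac{1}{4}\right) s + s = \frac{s}{2} + s = \frac{3 s}{2}$)
$-416 + x{\left(j \right)} = -416 + \frac{3}{2} \cdot 216 = -416 + 324 = -92$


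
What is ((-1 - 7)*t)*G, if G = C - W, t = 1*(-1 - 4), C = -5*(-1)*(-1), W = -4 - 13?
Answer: 480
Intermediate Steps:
W = -17
C = -5 (C = 5*(-1) = -5)
t = -5 (t = 1*(-5) = -5)
G = 12 (G = -5 - 1*(-17) = -5 + 17 = 12)
((-1 - 7)*t)*G = ((-1 - 7)*(-5))*12 = -8*(-5)*12 = 40*12 = 480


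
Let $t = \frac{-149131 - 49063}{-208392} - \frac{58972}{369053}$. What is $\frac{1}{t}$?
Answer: $\frac{38453846388}{30427398629} \approx 1.2638$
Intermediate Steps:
$t = \frac{30427398629}{38453846388}$ ($t = \left(-198194\right) \left(- \frac{1}{208392}\right) - \frac{58972}{369053} = \frac{99097}{104196} - \frac{58972}{369053} = \frac{30427398629}{38453846388} \approx 0.79127$)
$\frac{1}{t} = \frac{1}{\frac{30427398629}{38453846388}} = \frac{38453846388}{30427398629}$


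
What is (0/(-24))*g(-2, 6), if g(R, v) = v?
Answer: 0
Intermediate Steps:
(0/(-24))*g(-2, 6) = (0/(-24))*6 = (0*(-1/24))*6 = 0*6 = 0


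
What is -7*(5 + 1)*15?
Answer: -630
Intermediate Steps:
-7*(5 + 1)*15 = -7*6*15 = -42*15 = -630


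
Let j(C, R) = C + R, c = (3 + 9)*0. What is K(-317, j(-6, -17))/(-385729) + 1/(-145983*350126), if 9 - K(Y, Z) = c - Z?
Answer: 715573828283/19715551856902482 ≈ 3.6295e-5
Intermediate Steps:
c = 0 (c = 12*0 = 0)
K(Y, Z) = 9 + Z (K(Y, Z) = 9 - (0 - Z) = 9 - (-1)*Z = 9 + Z)
K(-317, j(-6, -17))/(-385729) + 1/(-145983*350126) = (9 + (-6 - 17))/(-385729) + 1/(-145983*350126) = (9 - 23)*(-1/385729) - 1/145983*1/350126 = -14*(-1/385729) - 1/51112443858 = 14/385729 - 1/51112443858 = 715573828283/19715551856902482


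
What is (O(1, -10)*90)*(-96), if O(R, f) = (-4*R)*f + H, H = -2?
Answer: -328320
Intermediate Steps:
O(R, f) = -2 - 4*R*f (O(R, f) = (-4*R)*f - 2 = -4*R*f - 2 = -2 - 4*R*f)
(O(1, -10)*90)*(-96) = ((-2 - 4*1*(-10))*90)*(-96) = ((-2 + 40)*90)*(-96) = (38*90)*(-96) = 3420*(-96) = -328320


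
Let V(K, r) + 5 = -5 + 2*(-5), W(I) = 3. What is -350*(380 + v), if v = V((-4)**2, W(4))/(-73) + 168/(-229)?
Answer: -2220671600/16717 ≈ -1.3284e+5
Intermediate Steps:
V(K, r) = -20 (V(K, r) = -5 + (-5 + 2*(-5)) = -5 + (-5 - 10) = -5 - 15 = -20)
v = -7684/16717 (v = -20/(-73) + 168/(-229) = -20*(-1/73) + 168*(-1/229) = 20/73 - 168/229 = -7684/16717 ≈ -0.45965)
-350*(380 + v) = -350*(380 - 7684/16717) = -350*6344776/16717 = -2220671600/16717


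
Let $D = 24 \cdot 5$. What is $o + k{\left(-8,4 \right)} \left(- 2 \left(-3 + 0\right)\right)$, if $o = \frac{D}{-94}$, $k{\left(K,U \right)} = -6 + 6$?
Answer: $- \frac{60}{47} \approx -1.2766$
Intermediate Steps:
$D = 120$
$k{\left(K,U \right)} = 0$
$o = - \frac{60}{47}$ ($o = \frac{120}{-94} = 120 \left(- \frac{1}{94}\right) = - \frac{60}{47} \approx -1.2766$)
$o + k{\left(-8,4 \right)} \left(- 2 \left(-3 + 0\right)\right) = - \frac{60}{47} + 0 \left(- 2 \left(-3 + 0\right)\right) = - \frac{60}{47} + 0 \left(\left(-2\right) \left(-3\right)\right) = - \frac{60}{47} + 0 \cdot 6 = - \frac{60}{47} + 0 = - \frac{60}{47}$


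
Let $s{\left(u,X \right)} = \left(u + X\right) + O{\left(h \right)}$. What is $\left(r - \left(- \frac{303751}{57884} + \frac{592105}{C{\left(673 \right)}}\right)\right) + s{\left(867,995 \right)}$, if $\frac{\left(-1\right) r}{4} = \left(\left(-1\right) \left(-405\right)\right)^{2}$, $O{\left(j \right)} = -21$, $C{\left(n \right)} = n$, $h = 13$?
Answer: $- \frac{25521338095785}{38955932} \approx -6.5513 \cdot 10^{5}$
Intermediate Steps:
$r = -656100$ ($r = - 4 \left(\left(-1\right) \left(-405\right)\right)^{2} = - 4 \cdot 405^{2} = \left(-4\right) 164025 = -656100$)
$s{\left(u,X \right)} = -21 + X + u$ ($s{\left(u,X \right)} = \left(u + X\right) - 21 = \left(X + u\right) - 21 = -21 + X + u$)
$\left(r - \left(- \frac{303751}{57884} + \frac{592105}{C{\left(673 \right)}}\right)\right) + s{\left(867,995 \right)} = \left(-656100 - \left(- \frac{303751}{57884} + \frac{592105}{673}\right)\right) + \left(-21 + 995 + 867\right) = \left(-656100 - \frac{34068981397}{38955932}\right) + 1841 = - \frac{25593055966597}{38955932} + 1841 = - \frac{25521338095785}{38955932}$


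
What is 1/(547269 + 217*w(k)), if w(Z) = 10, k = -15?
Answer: 1/549439 ≈ 1.8200e-6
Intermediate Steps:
1/(547269 + 217*w(k)) = 1/(547269 + 217*10) = 1/(547269 + 2170) = 1/549439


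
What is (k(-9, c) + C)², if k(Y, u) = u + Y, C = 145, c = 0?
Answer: 18496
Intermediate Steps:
k(Y, u) = Y + u
(k(-9, c) + C)² = ((-9 + 0) + 145)² = (-9 + 145)² = 136² = 18496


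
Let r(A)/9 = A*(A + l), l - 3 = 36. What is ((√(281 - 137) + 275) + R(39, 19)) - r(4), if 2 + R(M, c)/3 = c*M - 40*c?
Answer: -1324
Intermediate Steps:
l = 39 (l = 3 + 36 = 39)
r(A) = 9*A*(39 + A) (r(A) = 9*(A*(A + 39)) = 9*(A*(39 + A)) = 9*A*(39 + A))
R(M, c) = -6 - 120*c + 3*M*c (R(M, c) = -6 + 3*(c*M - 40*c) = -6 + 3*(M*c - 40*c) = -6 + 3*(-40*c + M*c) = -6 + (-120*c + 3*M*c) = -6 - 120*c + 3*M*c)
((√(281 - 137) + 275) + R(39, 19)) - r(4) = ((√(281 - 137) + 275) + (-6 - 120*19 + 3*39*19)) - 9*4*(39 + 4) = ((√144 + 275) + (-6 - 2280 + 2223)) - 9*4*43 = ((12 + 275) - 63) - 1*1548 = (287 - 63) - 1548 = 224 - 1548 = -1324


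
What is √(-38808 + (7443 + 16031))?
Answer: I*√15334 ≈ 123.83*I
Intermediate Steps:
√(-38808 + (7443 + 16031)) = √(-38808 + 23474) = √(-15334) = I*√15334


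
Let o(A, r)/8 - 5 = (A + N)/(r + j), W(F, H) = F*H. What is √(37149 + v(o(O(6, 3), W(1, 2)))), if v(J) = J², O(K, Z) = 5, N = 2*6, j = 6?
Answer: √40398 ≈ 200.99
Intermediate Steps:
N = 12
o(A, r) = 40 + 8*(12 + A)/(6 + r) (o(A, r) = 40 + 8*((A + 12)/(r + 6)) = 40 + 8*((12 + A)/(6 + r)) = 40 + 8*(12 + A)/(6 + r))
√(37149 + v(o(O(6, 3), W(1, 2)))) = √(37149 + (8*(42 + 5 + 5*(1*2))/(6 + 1*2))²) = √(37149 + (8*(42 + 5 + 5*2)/(6 + 2))²) = √(37149 + (8*(42 + 5 + 10)/8)²) = √(37149 + (8*(⅛)*57)²) = √(37149 + 57²) = √(37149 + 3249) = √40398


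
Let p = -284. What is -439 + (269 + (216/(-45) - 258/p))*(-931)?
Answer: -175551027/710 ≈ -2.4726e+5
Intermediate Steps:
-439 + (269 + (216/(-45) - 258/p))*(-931) = -439 + (269 + (216/(-45) - 258/(-284)))*(-931) = -439 + (269 + (216*(-1/45) - 258*(-1/284)))*(-931) = -439 + (269 + (-24/5 + 129/142))*(-931) = -439 + (269 - 2763/710)*(-931) = -439 + (188227/710)*(-931) = -439 - 175239337/710 = -175551027/710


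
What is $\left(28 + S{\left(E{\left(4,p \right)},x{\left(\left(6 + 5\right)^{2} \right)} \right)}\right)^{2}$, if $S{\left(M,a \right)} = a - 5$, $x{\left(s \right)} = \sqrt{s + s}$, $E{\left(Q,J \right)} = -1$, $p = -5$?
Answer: $771 + 506 \sqrt{2} \approx 1486.6$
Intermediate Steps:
$x{\left(s \right)} = \sqrt{2} \sqrt{s}$ ($x{\left(s \right)} = \sqrt{2 s} = \sqrt{2} \sqrt{s}$)
$S{\left(M,a \right)} = -5 + a$ ($S{\left(M,a \right)} = a - 5 = -5 + a$)
$\left(28 + S{\left(E{\left(4,p \right)},x{\left(\left(6 + 5\right)^{2} \right)} \right)}\right)^{2} = \left(28 - \left(5 - \sqrt{2} \sqrt{\left(6 + 5\right)^{2}}\right)\right)^{2} = \left(28 - \left(5 - \sqrt{2} \sqrt{11^{2}}\right)\right)^{2} = \left(28 - \left(5 - \sqrt{2} \sqrt{121}\right)\right)^{2} = \left(28 - \left(5 - \sqrt{2} \cdot 11\right)\right)^{2} = \left(28 - \left(5 - 11 \sqrt{2}\right)\right)^{2} = \left(23 + 11 \sqrt{2}\right)^{2}$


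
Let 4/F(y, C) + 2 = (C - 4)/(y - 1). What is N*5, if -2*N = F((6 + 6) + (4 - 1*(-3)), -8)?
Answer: 15/4 ≈ 3.7500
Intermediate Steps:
F(y, C) = 4/(-2 + (-4 + C)/(-1 + y)) (F(y, C) = 4/(-2 + (C - 4)/(y - 1)) = 4/(-2 + (-4 + C)/(-1 + y)))
N = ¾ (N = -2*(1 - ((6 + 6) + (4 - 1*(-3))))/(2 - 1*(-8) + 2*((6 + 6) + (4 - 1*(-3)))) = -2*(1 - (12 + (4 + 3)))/(2 + 8 + 2*(12 + (4 + 3))) = -2*(1 - (12 + 7))/(2 + 8 + 2*(12 + 7)) = -2*(1 - 1*19)/(2 + 8 + 2*19) = -2*(1 - 19)/(2 + 8 + 38) = -2*(-18)/48 = -½*(-3/2) = ¾ ≈ 0.75000)
N*5 = (¾)*5 = 15/4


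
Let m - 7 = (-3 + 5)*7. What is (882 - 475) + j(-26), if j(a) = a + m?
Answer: 402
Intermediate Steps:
m = 21 (m = 7 + (-3 + 5)*7 = 7 + 2*7 = 7 + 14 = 21)
j(a) = 21 + a (j(a) = a + 21 = 21 + a)
(882 - 475) + j(-26) = (882 - 475) + (21 - 26) = 407 - 5 = 402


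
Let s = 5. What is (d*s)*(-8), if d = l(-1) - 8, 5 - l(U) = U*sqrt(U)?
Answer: 120 - 40*I ≈ 120.0 - 40.0*I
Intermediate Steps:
l(U) = 5 - U**(3/2) (l(U) = 5 - U*sqrt(U) = 5 - U**(3/2))
d = -3 + I (d = (5 - (-1)**(3/2)) - 8 = (5 - (-1)*I) - 8 = (5 + I) - 8 = -3 + I ≈ -3.0 + 1.0*I)
(d*s)*(-8) = ((-3 + I)*5)*(-8) = (-15 + 5*I)*(-8) = 120 - 40*I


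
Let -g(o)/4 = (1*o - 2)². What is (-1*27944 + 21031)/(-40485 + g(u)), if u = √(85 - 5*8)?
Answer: 9071863/53384911 + 10704*√5/53384911 ≈ 0.17038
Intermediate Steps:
u = 3*√5 (u = √(85 - 40) = √45 = 3*√5 ≈ 6.7082)
g(o) = -4*(-2 + o)² (g(o) = -4*(1*o - 2)² = -4*(o - 2)² = -4*(-2 + o)²)
(-1*27944 + 21031)/(-40485 + g(u)) = (-1*27944 + 21031)/(-40485 - 4*(-2 + 3*√5)²) = (-27944 + 21031)/(-40485 - 4*(-2 + 3*√5)²) = -6913/(-40485 - 4*(-2 + 3*√5)²)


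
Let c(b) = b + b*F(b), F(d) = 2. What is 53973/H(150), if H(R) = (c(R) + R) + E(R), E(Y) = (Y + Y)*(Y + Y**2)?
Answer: 17991/2265200 ≈ 0.0079423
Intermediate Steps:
E(Y) = 2*Y*(Y + Y**2) (E(Y) = (2*Y)*(Y + Y**2) = 2*Y*(Y + Y**2))
c(b) = 3*b (c(b) = b + b*2 = b + 2*b = 3*b)
H(R) = 4*R + 2*R**2*(1 + R) (H(R) = (3*R + R) + 2*R**2*(1 + R) = 4*R + 2*R**2*(1 + R))
53973/H(150) = 53973/((2*150*(2 + 150*(1 + 150)))) = 53973/((2*150*(2 + 150*151))) = 53973/((2*150*(2 + 22650))) = 53973/((2*150*22652)) = 53973/6795600 = 53973*(1/6795600) = 17991/2265200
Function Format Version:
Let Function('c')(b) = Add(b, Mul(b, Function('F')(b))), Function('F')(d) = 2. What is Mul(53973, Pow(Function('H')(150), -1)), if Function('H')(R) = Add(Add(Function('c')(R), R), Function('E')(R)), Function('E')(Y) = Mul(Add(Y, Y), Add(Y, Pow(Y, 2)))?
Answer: Rational(17991, 2265200) ≈ 0.0079423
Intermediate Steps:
Function('E')(Y) = Mul(2, Y, Add(Y, Pow(Y, 2))) (Function('E')(Y) = Mul(Mul(2, Y), Add(Y, Pow(Y, 2))) = Mul(2, Y, Add(Y, Pow(Y, 2))))
Function('c')(b) = Mul(3, b) (Function('c')(b) = Add(b, Mul(b, 2)) = Add(b, Mul(2, b)) = Mul(3, b))
Function('H')(R) = Add(Mul(4, R), Mul(2, Pow(R, 2), Add(1, R))) (Function('H')(R) = Add(Add(Mul(3, R), R), Mul(2, Pow(R, 2), Add(1, R))) = Add(Mul(4, R), Mul(2, Pow(R, 2), Add(1, R))))
Mul(53973, Pow(Function('H')(150), -1)) = Mul(53973, Pow(Mul(2, 150, Add(2, Mul(150, Add(1, 150)))), -1)) = Mul(53973, Pow(Mul(2, 150, Add(2, Mul(150, 151))), -1)) = Mul(53973, Pow(Mul(2, 150, Add(2, 22650)), -1)) = Mul(53973, Pow(Mul(2, 150, 22652), -1)) = Mul(53973, Pow(6795600, -1)) = Mul(53973, Rational(1, 6795600)) = Rational(17991, 2265200)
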